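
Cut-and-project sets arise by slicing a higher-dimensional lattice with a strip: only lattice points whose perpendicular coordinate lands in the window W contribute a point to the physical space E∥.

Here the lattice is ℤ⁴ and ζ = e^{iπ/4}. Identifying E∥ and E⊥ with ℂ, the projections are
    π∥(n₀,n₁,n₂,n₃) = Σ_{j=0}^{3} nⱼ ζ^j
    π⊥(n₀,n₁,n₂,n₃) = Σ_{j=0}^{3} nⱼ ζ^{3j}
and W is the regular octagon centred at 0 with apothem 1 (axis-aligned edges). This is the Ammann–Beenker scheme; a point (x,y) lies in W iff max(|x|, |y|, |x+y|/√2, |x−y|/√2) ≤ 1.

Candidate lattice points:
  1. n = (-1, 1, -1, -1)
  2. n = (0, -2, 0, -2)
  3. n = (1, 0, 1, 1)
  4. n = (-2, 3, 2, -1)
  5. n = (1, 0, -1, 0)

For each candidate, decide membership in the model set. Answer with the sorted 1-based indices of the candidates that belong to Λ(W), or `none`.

none

Internal map: ζ^{3j} for j=0..3 gives (1,0), (−√2/2,√2/2), (0,−1), (√2/2,√2/2).
#1 (-1, 1, -1, -1): internal (-2.414214, 1.000000); octagon support 2.414214 vs apothem 1 → ∉ W
#2 (0, -2, 0, -2): internal (0.000000, -2.828427); octagon support 2.828427 vs apothem 1 → ∉ W
#3 (1, 0, 1, 1): internal (1.707107, -0.292893); octagon support 1.707107 vs apothem 1 → ∉ W
#4 (-2, 3, 2, -1): internal (-4.828427, -0.585786); octagon support 4.828427 vs apothem 1 → ∉ W
#5 (1, 0, -1, 0): internal (1.000000, 1.000000); octagon support 1.414214 vs apothem 1 → ∉ W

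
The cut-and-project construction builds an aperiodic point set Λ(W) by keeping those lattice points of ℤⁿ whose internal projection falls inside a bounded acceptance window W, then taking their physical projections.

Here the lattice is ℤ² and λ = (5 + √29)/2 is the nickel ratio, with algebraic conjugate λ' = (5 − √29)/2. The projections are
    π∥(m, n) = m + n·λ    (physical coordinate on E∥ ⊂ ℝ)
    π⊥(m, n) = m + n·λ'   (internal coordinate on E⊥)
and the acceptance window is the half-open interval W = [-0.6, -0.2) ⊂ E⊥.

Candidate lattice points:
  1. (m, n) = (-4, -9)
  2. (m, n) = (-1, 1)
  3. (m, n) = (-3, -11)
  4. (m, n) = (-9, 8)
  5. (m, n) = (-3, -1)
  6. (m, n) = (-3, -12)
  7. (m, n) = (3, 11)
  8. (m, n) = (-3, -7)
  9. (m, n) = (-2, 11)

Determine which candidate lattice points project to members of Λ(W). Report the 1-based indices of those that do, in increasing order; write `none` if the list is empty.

none

Compute λ' = (5−√29)/2 = -0.192582, so π⊥(m,n) = m -0.192582·n.
candidate 1: (m,n)=(-4,-9) → π∥ = -4-9·λ ≈ -50.733242, π⊥ = -4-9·λ' ≈ -2.266758 ∉ [-0.6, -0.2) ⇒ out
candidate 2: (m,n)=(-1,1) → π∥ = -1+1·λ ≈ 4.192582, π⊥ = -1+1·λ' ≈ -1.192582 ∉ [-0.6, -0.2) ⇒ out
candidate 3: (m,n)=(-3,-11) → π∥ = -3-11·λ ≈ -60.118406, π⊥ = -3-11·λ' ≈ -0.881594 ∉ [-0.6, -0.2) ⇒ out
candidate 4: (m,n)=(-9,8) → π∥ = -9+8·λ ≈ 32.540659, π⊥ = -9+8·λ' ≈ -10.540659 ∉ [-0.6, -0.2) ⇒ out
candidate 5: (m,n)=(-3,-1) → π∥ = -3-1·λ ≈ -8.192582, π⊥ = -3-1·λ' ≈ -2.807418 ∉ [-0.6, -0.2) ⇒ out
candidate 6: (m,n)=(-3,-12) → π∥ = -3-12·λ ≈ -65.310989, π⊥ = -3-12·λ' ≈ -0.689011 ∉ [-0.6, -0.2) ⇒ out
candidate 7: (m,n)=(3,11) → π∥ = 3+11·λ ≈ 60.118406, π⊥ = 3+11·λ' ≈ 0.881594 ∉ [-0.6, -0.2) ⇒ out
candidate 8: (m,n)=(-3,-7) → π∥ = -3-7·λ ≈ -39.348077, π⊥ = -3-7·λ' ≈ -1.651923 ∉ [-0.6, -0.2) ⇒ out
candidate 9: (m,n)=(-2,11) → π∥ = -2+11·λ ≈ 55.118406, π⊥ = -2+11·λ' ≈ -4.118406 ∉ [-0.6, -0.2) ⇒ out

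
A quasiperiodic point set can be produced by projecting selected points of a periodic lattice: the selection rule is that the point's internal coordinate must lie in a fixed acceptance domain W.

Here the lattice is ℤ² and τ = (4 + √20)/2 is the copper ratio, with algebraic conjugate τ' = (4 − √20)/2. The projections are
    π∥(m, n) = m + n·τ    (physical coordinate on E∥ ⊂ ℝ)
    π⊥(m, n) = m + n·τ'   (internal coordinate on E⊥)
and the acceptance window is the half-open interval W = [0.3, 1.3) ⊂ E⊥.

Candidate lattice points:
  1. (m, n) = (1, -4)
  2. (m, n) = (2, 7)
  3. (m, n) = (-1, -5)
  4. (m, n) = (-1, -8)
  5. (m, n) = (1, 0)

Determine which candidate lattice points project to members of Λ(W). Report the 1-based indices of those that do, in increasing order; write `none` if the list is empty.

2, 4, 5

Compute τ' = (4−√20)/2 = -0.236068, so π⊥(m,n) = m -0.236068·n.
#1 (1,-4): internal coord 1 + (-4)·τ' = +1.944272; +1.944272 ∉ [0.3, 1.3) → out
#2 (2,7): internal coord 2 + (7)·τ' = +0.347524; +0.347524 ∈ [0.3, 1.3) → IN Λ
#3 (-1,-5): internal coord -1 + (-5)·τ' = +0.180340; +0.180340 ∉ [0.3, 1.3) → out
#4 (-1,-8): internal coord -1 + (-8)·τ' = +0.888544; +0.888544 ∈ [0.3, 1.3) → IN Λ
#5 (1,0): internal coord 1 + (0)·τ' = +1.000000; +1.000000 ∈ [0.3, 1.3) → IN Λ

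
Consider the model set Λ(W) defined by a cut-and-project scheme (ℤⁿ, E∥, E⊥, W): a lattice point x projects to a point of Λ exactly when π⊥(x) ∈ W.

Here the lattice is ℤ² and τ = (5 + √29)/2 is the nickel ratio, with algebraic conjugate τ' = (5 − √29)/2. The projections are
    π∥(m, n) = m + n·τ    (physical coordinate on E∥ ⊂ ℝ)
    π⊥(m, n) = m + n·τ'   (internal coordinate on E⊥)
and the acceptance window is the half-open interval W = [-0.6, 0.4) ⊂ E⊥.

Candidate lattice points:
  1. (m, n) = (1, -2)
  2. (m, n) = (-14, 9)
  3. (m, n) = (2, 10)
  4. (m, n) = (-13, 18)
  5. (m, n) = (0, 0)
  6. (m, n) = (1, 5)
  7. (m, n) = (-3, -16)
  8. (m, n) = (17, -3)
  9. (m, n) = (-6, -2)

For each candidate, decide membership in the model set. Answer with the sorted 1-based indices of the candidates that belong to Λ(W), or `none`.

3, 5, 6, 7

τ' = (5−√29)/2 ≈ -0.19258.
candidate 1: (m,n)=(1,-2) → π∥ = 1-2·τ ≈ -9.38516, π⊥ = 1-2·τ' ≈ 1.38516 ∉ [-0.6, 0.4) ⇒ out
candidate 2: (m,n)=(-14,9) → π∥ = -14+9·τ ≈ 32.73324, π⊥ = -14+9·τ' ≈ -15.73324 ∉ [-0.6, 0.4) ⇒ out
candidate 3: (m,n)=(2,10) → π∥ = 2+10·τ ≈ 53.92582, π⊥ = 2+10·τ' ≈ 0.07418 ∈ [-0.6, 0.4) ⇒ IN Λ
candidate 4: (m,n)=(-13,18) → π∥ = -13+18·τ ≈ 80.46648, π⊥ = -13+18·τ' ≈ -16.46648 ∉ [-0.6, 0.4) ⇒ out
candidate 5: (m,n)=(0,0) → π∥ = 0+0·τ ≈ 0.00000, π⊥ = 0+0·τ' ≈ 0.00000 ∈ [-0.6, 0.4) ⇒ IN Λ
candidate 6: (m,n)=(1,5) → π∥ = 1+5·τ ≈ 26.96291, π⊥ = 1+5·τ' ≈ 0.03709 ∈ [-0.6, 0.4) ⇒ IN Λ
candidate 7: (m,n)=(-3,-16) → π∥ = -3-16·τ ≈ -86.08132, π⊥ = -3-16·τ' ≈ 0.08132 ∈ [-0.6, 0.4) ⇒ IN Λ
candidate 8: (m,n)=(17,-3) → π∥ = 17-3·τ ≈ 1.42225, π⊥ = 17-3·τ' ≈ 17.57775 ∉ [-0.6, 0.4) ⇒ out
candidate 9: (m,n)=(-6,-2) → π∥ = -6-2·τ ≈ -16.38516, π⊥ = -6-2·τ' ≈ -5.61484 ∉ [-0.6, 0.4) ⇒ out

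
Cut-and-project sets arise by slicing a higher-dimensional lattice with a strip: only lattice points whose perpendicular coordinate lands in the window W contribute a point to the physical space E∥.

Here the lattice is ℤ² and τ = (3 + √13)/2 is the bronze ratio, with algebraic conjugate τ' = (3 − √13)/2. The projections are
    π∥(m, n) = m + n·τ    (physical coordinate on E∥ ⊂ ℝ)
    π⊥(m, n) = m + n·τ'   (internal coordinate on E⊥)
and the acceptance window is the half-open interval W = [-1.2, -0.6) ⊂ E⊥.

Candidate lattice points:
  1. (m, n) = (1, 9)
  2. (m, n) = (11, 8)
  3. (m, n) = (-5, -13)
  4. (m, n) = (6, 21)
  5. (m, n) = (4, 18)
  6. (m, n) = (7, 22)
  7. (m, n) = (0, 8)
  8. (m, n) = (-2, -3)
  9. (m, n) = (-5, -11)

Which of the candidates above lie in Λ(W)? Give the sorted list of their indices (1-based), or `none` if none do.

3, 8

Numerically τ ≈ 3.3028 and τ' = −1/τ ≈ -0.3028.
candidate 1: (m,n)=(1,9) → π∥ = 1+9·τ ≈ 30.7250, π⊥ = 1+9·τ' ≈ -1.7250 ∉ [-1.2, -0.6) ⇒ out
candidate 2: (m,n)=(11,8) → π∥ = 11+8·τ ≈ 37.4222, π⊥ = 11+8·τ' ≈ 8.5778 ∉ [-1.2, -0.6) ⇒ out
candidate 3: (m,n)=(-5,-13) → π∥ = -5-13·τ ≈ -47.9361, π⊥ = -5-13·τ' ≈ -1.0639 ∈ [-1.2, -0.6) ⇒ IN Λ
candidate 4: (m,n)=(6,21) → π∥ = 6+21·τ ≈ 75.3583, π⊥ = 6+21·τ' ≈ -0.3583 ∉ [-1.2, -0.6) ⇒ out
candidate 5: (m,n)=(4,18) → π∥ = 4+18·τ ≈ 63.4500, π⊥ = 4+18·τ' ≈ -1.4500 ∉ [-1.2, -0.6) ⇒ out
candidate 6: (m,n)=(7,22) → π∥ = 7+22·τ ≈ 79.6611, π⊥ = 7+22·τ' ≈ 0.3389 ∉ [-1.2, -0.6) ⇒ out
candidate 7: (m,n)=(0,8) → π∥ = 0+8·τ ≈ 26.4222, π⊥ = 0+8·τ' ≈ -2.4222 ∉ [-1.2, -0.6) ⇒ out
candidate 8: (m,n)=(-2,-3) → π∥ = -2-3·τ ≈ -11.9083, π⊥ = -2-3·τ' ≈ -1.0917 ∈ [-1.2, -0.6) ⇒ IN Λ
candidate 9: (m,n)=(-5,-11) → π∥ = -5-11·τ ≈ -41.3305, π⊥ = -5-11·τ' ≈ -1.6695 ∉ [-1.2, -0.6) ⇒ out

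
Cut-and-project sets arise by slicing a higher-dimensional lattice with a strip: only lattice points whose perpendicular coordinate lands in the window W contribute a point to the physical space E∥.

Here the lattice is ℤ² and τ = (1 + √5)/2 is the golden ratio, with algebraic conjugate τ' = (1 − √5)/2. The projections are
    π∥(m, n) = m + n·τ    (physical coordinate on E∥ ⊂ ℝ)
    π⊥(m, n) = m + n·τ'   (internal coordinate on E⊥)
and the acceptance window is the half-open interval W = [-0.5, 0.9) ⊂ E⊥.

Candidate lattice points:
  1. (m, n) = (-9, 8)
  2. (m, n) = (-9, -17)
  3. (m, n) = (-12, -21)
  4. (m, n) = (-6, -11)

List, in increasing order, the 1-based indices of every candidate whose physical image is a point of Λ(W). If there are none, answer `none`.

Compute τ' = (1−√5)/2 = -0.618034, so π⊥(m,n) = m -0.618034·n.
[1] lift (-9,8): star map gives -13.944272; window check -0.5 ≤ -13.944272 < 0.9 is false → out
[2] lift (-9,-17): star map gives 1.506578; window check -0.5 ≤ 1.506578 < 0.9 is false → out
[3] lift (-12,-21): star map gives 0.978714; window check -0.5 ≤ 0.978714 < 0.9 is false → out
[4] lift (-6,-11): star map gives 0.798374; window check -0.5 ≤ 0.798374 < 0.9 is true → IN Λ

4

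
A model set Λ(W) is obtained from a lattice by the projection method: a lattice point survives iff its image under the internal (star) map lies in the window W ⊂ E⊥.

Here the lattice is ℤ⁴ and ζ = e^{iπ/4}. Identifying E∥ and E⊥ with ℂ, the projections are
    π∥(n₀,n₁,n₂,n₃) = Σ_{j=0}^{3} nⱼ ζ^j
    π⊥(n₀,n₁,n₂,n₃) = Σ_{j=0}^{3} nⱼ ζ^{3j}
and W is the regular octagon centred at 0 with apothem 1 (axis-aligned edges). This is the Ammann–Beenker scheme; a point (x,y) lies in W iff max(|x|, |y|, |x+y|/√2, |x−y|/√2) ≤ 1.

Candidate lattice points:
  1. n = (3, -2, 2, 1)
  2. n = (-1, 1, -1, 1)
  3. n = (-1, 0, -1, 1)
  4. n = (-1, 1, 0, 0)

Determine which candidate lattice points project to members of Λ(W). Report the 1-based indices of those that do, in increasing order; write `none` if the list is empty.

With ζ = e^{iπ/4} the internal vectors are ζ^0,ζ^3,ζ^6,ζ^9.
#1 (3, -2, 2, 1): internal (5.1213, -2.7071); octagon support 5.5355 vs apothem 1 → ∉ W
#2 (-1, 1, -1, 1): internal (-1.0000, 2.4142); octagon support 2.4142 vs apothem 1 → ∉ W
#3 (-1, 0, -1, 1): internal (-0.2929, 1.7071); octagon support 1.7071 vs apothem 1 → ∉ W
#4 (-1, 1, 0, 0): internal (-1.7071, 0.7071); octagon support 1.7071 vs apothem 1 → ∉ W

none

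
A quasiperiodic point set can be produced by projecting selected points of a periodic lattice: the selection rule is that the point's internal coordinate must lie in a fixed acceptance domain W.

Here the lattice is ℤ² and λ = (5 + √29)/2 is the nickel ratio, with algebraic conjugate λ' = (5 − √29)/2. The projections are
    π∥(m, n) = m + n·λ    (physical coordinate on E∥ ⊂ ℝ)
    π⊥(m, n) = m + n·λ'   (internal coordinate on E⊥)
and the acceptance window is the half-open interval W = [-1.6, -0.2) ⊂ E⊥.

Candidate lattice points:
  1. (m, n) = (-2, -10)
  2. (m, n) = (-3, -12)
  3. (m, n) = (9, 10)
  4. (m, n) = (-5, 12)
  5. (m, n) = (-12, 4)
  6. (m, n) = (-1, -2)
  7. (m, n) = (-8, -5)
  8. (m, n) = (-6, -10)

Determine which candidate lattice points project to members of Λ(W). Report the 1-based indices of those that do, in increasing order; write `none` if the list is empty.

2, 6

λ' = (5−√29)/2 ≈ -0.192582.
candidate 1: (m,n)=(-2,-10) → π∥ = -2-10·λ ≈ -53.925824, π⊥ = -2-10·λ' ≈ -0.074176 ∉ [-1.6, -0.2) ⇒ out
candidate 2: (m,n)=(-3,-12) → π∥ = -3-12·λ ≈ -65.310989, π⊥ = -3-12·λ' ≈ -0.689011 ∈ [-1.6, -0.2) ⇒ IN Λ
candidate 3: (m,n)=(9,10) → π∥ = 9+10·λ ≈ 60.925824, π⊥ = 9+10·λ' ≈ 7.074176 ∉ [-1.6, -0.2) ⇒ out
candidate 4: (m,n)=(-5,12) → π∥ = -5+12·λ ≈ 57.310989, π⊥ = -5+12·λ' ≈ -7.310989 ∉ [-1.6, -0.2) ⇒ out
candidate 5: (m,n)=(-12,4) → π∥ = -12+4·λ ≈ 8.770330, π⊥ = -12+4·λ' ≈ -12.770330 ∉ [-1.6, -0.2) ⇒ out
candidate 6: (m,n)=(-1,-2) → π∥ = -1-2·λ ≈ -11.385165, π⊥ = -1-2·λ' ≈ -0.614835 ∈ [-1.6, -0.2) ⇒ IN Λ
candidate 7: (m,n)=(-8,-5) → π∥ = -8-5·λ ≈ -33.962912, π⊥ = -8-5·λ' ≈ -7.037088 ∉ [-1.6, -0.2) ⇒ out
candidate 8: (m,n)=(-6,-10) → π∥ = -6-10·λ ≈ -57.925824, π⊥ = -6-10·λ' ≈ -4.074176 ∉ [-1.6, -0.2) ⇒ out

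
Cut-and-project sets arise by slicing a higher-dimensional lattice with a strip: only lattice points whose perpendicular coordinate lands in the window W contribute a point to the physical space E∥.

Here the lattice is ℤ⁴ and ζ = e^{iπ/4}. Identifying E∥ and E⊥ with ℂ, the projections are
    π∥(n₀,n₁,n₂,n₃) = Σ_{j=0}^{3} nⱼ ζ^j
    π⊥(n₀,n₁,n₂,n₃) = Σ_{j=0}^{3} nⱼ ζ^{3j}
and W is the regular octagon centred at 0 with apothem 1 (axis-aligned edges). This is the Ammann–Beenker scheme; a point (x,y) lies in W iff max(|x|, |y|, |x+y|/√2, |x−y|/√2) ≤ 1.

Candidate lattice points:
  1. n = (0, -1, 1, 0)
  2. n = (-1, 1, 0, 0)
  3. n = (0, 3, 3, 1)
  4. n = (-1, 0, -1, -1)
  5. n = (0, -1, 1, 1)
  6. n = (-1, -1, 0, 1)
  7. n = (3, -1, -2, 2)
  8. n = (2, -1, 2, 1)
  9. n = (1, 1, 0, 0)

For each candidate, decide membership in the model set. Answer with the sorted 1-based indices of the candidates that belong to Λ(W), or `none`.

π⊥(n) = n₀ + n₁ζ³ + n₂ζ⁶ + n₃ζ⁹ where ζ = e^{iπ/4}.
#1 (0, -1, 1, 0): internal (0.70711, -1.70711); octagon support 1.70711 vs apothem 1 → ∉ W
#2 (-1, 1, 0, 0): internal (-1.70711, 0.70711); octagon support 1.70711 vs apothem 1 → ∉ W
#3 (0, 3, 3, 1): internal (-1.41421, -0.17157); octagon support 1.41421 vs apothem 1 → ∉ W
#4 (-1, 0, -1, -1): internal (-1.70711, 0.29289); octagon support 1.70711 vs apothem 1 → ∉ W
#5 (0, -1, 1, 1): internal (1.41421, -1.00000); octagon support 1.70711 vs apothem 1 → ∉ W
#6 (-1, -1, 0, 1): internal (0.41421, 0.00000); octagon support 0.41421 vs apothem 1 → ∈ W
#7 (3, -1, -2, 2): internal (5.12132, 2.70711); octagon support 5.53553 vs apothem 1 → ∉ W
#8 (2, -1, 2, 1): internal (3.41421, -2.00000); octagon support 3.82843 vs apothem 1 → ∉ W
#9 (1, 1, 0, 0): internal (0.29289, 0.70711); octagon support 0.70711 vs apothem 1 → ∈ W

6, 9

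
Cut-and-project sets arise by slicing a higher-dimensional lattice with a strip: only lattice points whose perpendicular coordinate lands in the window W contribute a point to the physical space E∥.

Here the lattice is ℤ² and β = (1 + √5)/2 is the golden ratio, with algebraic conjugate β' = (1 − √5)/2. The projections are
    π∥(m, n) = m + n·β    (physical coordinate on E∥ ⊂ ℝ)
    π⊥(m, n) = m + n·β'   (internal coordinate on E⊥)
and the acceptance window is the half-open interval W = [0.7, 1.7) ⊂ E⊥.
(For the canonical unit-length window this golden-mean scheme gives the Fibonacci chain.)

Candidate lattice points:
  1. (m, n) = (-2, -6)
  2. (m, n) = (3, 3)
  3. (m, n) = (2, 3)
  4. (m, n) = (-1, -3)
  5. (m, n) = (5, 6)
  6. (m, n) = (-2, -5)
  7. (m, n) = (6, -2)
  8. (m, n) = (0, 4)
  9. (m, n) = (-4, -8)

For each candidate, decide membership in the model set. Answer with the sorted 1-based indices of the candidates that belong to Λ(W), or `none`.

2, 4, 5, 6, 9

Numerically β ≈ 1.618034 and β' = −1/β ≈ -0.618034.
candidate 1: (m,n)=(-2,-6) → π∥ = -2-6·β ≈ -11.708204, π⊥ = -2-6·β' ≈ 1.708204 ∉ [0.7, 1.7) ⇒ out
candidate 2: (m,n)=(3,3) → π∥ = 3+3·β ≈ 7.854102, π⊥ = 3+3·β' ≈ 1.145898 ∈ [0.7, 1.7) ⇒ IN Λ
candidate 3: (m,n)=(2,3) → π∥ = 2+3·β ≈ 6.854102, π⊥ = 2+3·β' ≈ 0.145898 ∉ [0.7, 1.7) ⇒ out
candidate 4: (m,n)=(-1,-3) → π∥ = -1-3·β ≈ -5.854102, π⊥ = -1-3·β' ≈ 0.854102 ∈ [0.7, 1.7) ⇒ IN Λ
candidate 5: (m,n)=(5,6) → π∥ = 5+6·β ≈ 14.708204, π⊥ = 5+6·β' ≈ 1.291796 ∈ [0.7, 1.7) ⇒ IN Λ
candidate 6: (m,n)=(-2,-5) → π∥ = -2-5·β ≈ -10.090170, π⊥ = -2-5·β' ≈ 1.090170 ∈ [0.7, 1.7) ⇒ IN Λ
candidate 7: (m,n)=(6,-2) → π∥ = 6-2·β ≈ 2.763932, π⊥ = 6-2·β' ≈ 7.236068 ∉ [0.7, 1.7) ⇒ out
candidate 8: (m,n)=(0,4) → π∥ = 0+4·β ≈ 6.472136, π⊥ = 0+4·β' ≈ -2.472136 ∉ [0.7, 1.7) ⇒ out
candidate 9: (m,n)=(-4,-8) → π∥ = -4-8·β ≈ -16.944272, π⊥ = -4-8·β' ≈ 0.944272 ∈ [0.7, 1.7) ⇒ IN Λ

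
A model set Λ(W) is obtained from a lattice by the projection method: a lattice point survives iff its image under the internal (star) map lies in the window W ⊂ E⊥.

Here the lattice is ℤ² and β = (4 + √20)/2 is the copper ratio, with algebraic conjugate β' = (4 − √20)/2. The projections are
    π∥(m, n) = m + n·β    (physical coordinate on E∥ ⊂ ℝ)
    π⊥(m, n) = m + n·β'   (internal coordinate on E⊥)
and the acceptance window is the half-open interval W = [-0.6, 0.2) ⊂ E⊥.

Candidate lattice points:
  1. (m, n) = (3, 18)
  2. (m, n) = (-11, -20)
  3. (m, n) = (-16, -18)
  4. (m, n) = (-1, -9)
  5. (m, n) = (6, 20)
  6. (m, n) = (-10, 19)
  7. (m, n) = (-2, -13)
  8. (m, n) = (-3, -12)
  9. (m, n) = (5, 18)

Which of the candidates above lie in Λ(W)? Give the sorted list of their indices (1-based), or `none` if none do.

8

Compute β' = (4−√20)/2 = -0.23607, so π⊥(m,n) = m -0.23607·n.
[1] lift (3,18): star map gives -1.24922; window check -0.6 ≤ -1.24922 < 0.2 is false → out
[2] lift (-11,-20): star map gives -6.27864; window check -0.6 ≤ -6.27864 < 0.2 is false → out
[3] lift (-16,-18): star map gives -11.75078; window check -0.6 ≤ -11.75078 < 0.2 is false → out
[4] lift (-1,-9): star map gives 1.12461; window check -0.6 ≤ 1.12461 < 0.2 is false → out
[5] lift (6,20): star map gives 1.27864; window check -0.6 ≤ 1.27864 < 0.2 is false → out
[6] lift (-10,19): star map gives -14.48529; window check -0.6 ≤ -14.48529 < 0.2 is false → out
[7] lift (-2,-13): star map gives 1.06888; window check -0.6 ≤ 1.06888 < 0.2 is false → out
[8] lift (-3,-12): star map gives -0.16718; window check -0.6 ≤ -0.16718 < 0.2 is true → IN Λ
[9] lift (5,18): star map gives 0.75078; window check -0.6 ≤ 0.75078 < 0.2 is false → out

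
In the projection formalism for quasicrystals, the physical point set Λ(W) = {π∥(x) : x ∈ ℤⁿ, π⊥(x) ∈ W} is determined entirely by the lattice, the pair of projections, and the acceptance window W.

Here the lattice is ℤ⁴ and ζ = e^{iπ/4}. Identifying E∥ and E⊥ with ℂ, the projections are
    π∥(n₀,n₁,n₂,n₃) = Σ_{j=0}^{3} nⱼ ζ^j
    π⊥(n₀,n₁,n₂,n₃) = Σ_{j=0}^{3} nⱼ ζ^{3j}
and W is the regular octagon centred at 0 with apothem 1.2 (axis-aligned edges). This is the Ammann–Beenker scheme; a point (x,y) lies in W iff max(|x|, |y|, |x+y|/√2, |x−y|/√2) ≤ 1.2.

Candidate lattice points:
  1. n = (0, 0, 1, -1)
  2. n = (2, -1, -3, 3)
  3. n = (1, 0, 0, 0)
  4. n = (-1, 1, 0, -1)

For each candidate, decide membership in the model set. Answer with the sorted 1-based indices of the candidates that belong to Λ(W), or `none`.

3

With ζ = e^{iπ/4} the internal vectors are ζ^0,ζ^3,ζ^6,ζ^9.
#1 (0, 0, 1, -1): internal (-0.7071, -1.7071); octagon support 1.7071 vs apothem 1.2 → ∉ W
#2 (2, -1, -3, 3): internal (4.8284, 4.4142); octagon support 6.5355 vs apothem 1.2 → ∉ W
#3 (1, 0, 0, 0): internal (1.0000, 0.0000); octagon support 1.0000 vs apothem 1.2 → ∈ W
#4 (-1, 1, 0, -1): internal (-2.4142, 0.0000); octagon support 2.4142 vs apothem 1.2 → ∉ W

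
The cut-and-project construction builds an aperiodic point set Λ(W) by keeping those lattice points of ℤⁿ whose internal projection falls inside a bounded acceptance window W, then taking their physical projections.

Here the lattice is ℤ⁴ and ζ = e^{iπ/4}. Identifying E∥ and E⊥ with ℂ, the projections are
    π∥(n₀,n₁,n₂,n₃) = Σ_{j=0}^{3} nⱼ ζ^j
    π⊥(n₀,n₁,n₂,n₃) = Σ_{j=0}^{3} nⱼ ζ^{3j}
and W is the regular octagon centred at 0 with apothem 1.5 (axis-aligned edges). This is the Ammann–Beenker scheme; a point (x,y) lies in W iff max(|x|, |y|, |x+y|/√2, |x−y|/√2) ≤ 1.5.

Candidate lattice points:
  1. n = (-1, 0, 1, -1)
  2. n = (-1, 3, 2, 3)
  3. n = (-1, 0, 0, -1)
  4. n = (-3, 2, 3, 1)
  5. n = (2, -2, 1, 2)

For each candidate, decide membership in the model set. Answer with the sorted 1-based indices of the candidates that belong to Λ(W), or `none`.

none

π⊥(n) = n₀ + n₁ζ³ + n₂ζ⁶ + n₃ζ⁹ where ζ = e^{iπ/4}.
#1 (-1, 0, 1, -1): internal (-1.707107, -1.707107); octagon support 2.414214 vs apothem 1.5 → ∉ W
#2 (-1, 3, 2, 3): internal (-1.000000, 2.242641); octagon support 2.292893 vs apothem 1.5 → ∉ W
#3 (-1, 0, 0, -1): internal (-1.707107, -0.707107); octagon support 1.707107 vs apothem 1.5 → ∉ W
#4 (-3, 2, 3, 1): internal (-3.707107, -0.878680); octagon support 3.707107 vs apothem 1.5 → ∉ W
#5 (2, -2, 1, 2): internal (4.828427, -1.000000); octagon support 4.828427 vs apothem 1.5 → ∉ W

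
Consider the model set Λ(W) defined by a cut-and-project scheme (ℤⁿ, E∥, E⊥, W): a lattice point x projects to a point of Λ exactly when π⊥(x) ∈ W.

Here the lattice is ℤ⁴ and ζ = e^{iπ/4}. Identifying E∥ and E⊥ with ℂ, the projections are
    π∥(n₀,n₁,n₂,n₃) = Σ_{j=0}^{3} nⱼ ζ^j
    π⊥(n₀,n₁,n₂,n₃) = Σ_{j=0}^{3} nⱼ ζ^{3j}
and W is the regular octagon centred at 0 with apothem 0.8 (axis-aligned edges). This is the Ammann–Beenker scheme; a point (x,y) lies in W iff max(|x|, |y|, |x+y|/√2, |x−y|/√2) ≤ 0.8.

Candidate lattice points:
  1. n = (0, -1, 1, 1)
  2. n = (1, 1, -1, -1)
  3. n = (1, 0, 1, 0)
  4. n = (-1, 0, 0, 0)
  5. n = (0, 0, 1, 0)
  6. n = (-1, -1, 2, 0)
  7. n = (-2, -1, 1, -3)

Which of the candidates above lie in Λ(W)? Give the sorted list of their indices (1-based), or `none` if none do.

Internal map: ζ^{3j} for j=0..3 gives (1,0), (−√2/2,√2/2), (0,−1), (√2/2,√2/2).
candidate 1: n = (0, -1, 1, 1) → π⊥ ≈ (+1.41421, -1.00000); max(|x|,|y|,|x±y|/√2) = 1.70711 > 0.8 ⇒ ∉ W
candidate 2: n = (1, 1, -1, -1) → π⊥ ≈ (-0.41421, +1.00000); max(|x|,|y|,|x±y|/√2) = 1.00000 > 0.8 ⇒ ∉ W
candidate 3: n = (1, 0, 1, 0) → π⊥ ≈ (+1.00000, -1.00000); max(|x|,|y|,|x±y|/√2) = 1.41421 > 0.8 ⇒ ∉ W
candidate 4: n = (-1, 0, 0, 0) → π⊥ ≈ (-1.00000, +0.00000); max(|x|,|y|,|x±y|/√2) = 1.00000 > 0.8 ⇒ ∉ W
candidate 5: n = (0, 0, 1, 0) → π⊥ ≈ (+0.00000, -1.00000); max(|x|,|y|,|x±y|/√2) = 1.00000 > 0.8 ⇒ ∉ W
candidate 6: n = (-1, -1, 2, 0) → π⊥ ≈ (-0.29289, -2.70711); max(|x|,|y|,|x±y|/√2) = 2.70711 > 0.8 ⇒ ∉ W
candidate 7: n = (-2, -1, 1, -3) → π⊥ ≈ (-3.41421, -3.82843); max(|x|,|y|,|x±y|/√2) = 5.12132 > 0.8 ⇒ ∉ W

none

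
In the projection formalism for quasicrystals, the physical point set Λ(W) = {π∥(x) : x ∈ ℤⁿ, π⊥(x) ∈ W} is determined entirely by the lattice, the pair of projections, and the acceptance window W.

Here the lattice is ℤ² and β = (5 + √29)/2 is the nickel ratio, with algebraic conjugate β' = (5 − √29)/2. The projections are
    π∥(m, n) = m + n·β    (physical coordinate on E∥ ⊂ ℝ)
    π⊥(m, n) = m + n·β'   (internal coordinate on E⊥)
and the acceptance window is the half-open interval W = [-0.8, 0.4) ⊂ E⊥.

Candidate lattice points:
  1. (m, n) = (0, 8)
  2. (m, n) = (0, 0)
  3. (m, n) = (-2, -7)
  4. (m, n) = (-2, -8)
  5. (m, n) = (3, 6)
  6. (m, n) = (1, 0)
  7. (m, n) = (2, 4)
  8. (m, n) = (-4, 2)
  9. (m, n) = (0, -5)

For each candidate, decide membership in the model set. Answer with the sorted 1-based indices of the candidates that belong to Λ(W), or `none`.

β' = (5−√29)/2 ≈ -0.1926.
#1 (0,8): internal coord 0 + (8)·β' = -1.5407; -1.5407 ∉ [-0.8, 0.4) → out
#2 (0,0): internal coord 0 + (0)·β' = +0.0000; +0.0000 ∈ [-0.8, 0.4) → IN Λ
#3 (-2,-7): internal coord -2 + (-7)·β' = -0.6519; -0.6519 ∈ [-0.8, 0.4) → IN Λ
#4 (-2,-8): internal coord -2 + (-8)·β' = -0.4593; -0.4593 ∈ [-0.8, 0.4) → IN Λ
#5 (3,6): internal coord 3 + (6)·β' = +1.8445; +1.8445 ∉ [-0.8, 0.4) → out
#6 (1,0): internal coord 1 + (0)·β' = +1.0000; +1.0000 ∉ [-0.8, 0.4) → out
#7 (2,4): internal coord 2 + (4)·β' = +1.2297; +1.2297 ∉ [-0.8, 0.4) → out
#8 (-4,2): internal coord -4 + (2)·β' = -4.3852; -4.3852 ∉ [-0.8, 0.4) → out
#9 (0,-5): internal coord 0 + (-5)·β' = +0.9629; +0.9629 ∉ [-0.8, 0.4) → out

2, 3, 4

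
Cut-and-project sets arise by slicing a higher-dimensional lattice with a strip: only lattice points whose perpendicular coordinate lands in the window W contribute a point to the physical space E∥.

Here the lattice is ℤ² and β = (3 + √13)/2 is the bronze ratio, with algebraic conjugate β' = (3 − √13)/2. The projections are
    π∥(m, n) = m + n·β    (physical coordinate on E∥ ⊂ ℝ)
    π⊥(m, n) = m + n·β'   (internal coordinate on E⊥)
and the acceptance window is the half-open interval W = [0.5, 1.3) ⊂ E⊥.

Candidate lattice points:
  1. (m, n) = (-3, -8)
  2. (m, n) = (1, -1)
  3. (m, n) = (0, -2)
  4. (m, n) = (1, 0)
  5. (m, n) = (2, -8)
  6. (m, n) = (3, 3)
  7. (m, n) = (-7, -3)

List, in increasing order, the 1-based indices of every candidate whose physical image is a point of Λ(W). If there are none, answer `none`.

3, 4

Numerically β ≈ 3.3028 and β' = −1/β ≈ -0.3028.
[1] lift (-3,-8): star map gives -0.5778; window check 0.5 ≤ -0.5778 < 1.3 is false → out
[2] lift (1,-1): star map gives 1.3028; window check 0.5 ≤ 1.3028 < 1.3 is false → out
[3] lift (0,-2): star map gives 0.6056; window check 0.5 ≤ 0.6056 < 1.3 is true → IN Λ
[4] lift (1,0): star map gives 1.0000; window check 0.5 ≤ 1.0000 < 1.3 is true → IN Λ
[5] lift (2,-8): star map gives 4.4222; window check 0.5 ≤ 4.4222 < 1.3 is false → out
[6] lift (3,3): star map gives 2.0917; window check 0.5 ≤ 2.0917 < 1.3 is false → out
[7] lift (-7,-3): star map gives -6.0917; window check 0.5 ≤ -6.0917 < 1.3 is false → out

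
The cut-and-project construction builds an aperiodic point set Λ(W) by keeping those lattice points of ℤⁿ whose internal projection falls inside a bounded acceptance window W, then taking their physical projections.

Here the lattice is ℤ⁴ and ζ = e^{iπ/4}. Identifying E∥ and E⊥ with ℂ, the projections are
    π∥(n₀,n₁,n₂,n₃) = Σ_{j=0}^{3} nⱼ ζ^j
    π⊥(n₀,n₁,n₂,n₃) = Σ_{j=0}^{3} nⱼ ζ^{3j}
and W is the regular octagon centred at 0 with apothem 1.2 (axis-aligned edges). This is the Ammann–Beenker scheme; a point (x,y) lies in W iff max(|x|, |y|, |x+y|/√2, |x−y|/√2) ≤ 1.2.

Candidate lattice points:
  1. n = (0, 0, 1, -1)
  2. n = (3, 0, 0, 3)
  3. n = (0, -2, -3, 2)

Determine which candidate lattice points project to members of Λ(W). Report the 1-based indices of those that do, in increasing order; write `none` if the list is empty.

π⊥(n) = n₀ + n₁ζ³ + n₂ζ⁶ + n₃ζ⁹ where ζ = e^{iπ/4}.
#1 (0, 0, 1, -1): internal (-0.707107, -1.707107); octagon support 1.707107 vs apothem 1.2 → ∉ W
#2 (3, 0, 0, 3): internal (5.121320, 2.121320); octagon support 5.121320 vs apothem 1.2 → ∉ W
#3 (0, -2, -3, 2): internal (2.828427, 3.000000); octagon support 4.121320 vs apothem 1.2 → ∉ W

none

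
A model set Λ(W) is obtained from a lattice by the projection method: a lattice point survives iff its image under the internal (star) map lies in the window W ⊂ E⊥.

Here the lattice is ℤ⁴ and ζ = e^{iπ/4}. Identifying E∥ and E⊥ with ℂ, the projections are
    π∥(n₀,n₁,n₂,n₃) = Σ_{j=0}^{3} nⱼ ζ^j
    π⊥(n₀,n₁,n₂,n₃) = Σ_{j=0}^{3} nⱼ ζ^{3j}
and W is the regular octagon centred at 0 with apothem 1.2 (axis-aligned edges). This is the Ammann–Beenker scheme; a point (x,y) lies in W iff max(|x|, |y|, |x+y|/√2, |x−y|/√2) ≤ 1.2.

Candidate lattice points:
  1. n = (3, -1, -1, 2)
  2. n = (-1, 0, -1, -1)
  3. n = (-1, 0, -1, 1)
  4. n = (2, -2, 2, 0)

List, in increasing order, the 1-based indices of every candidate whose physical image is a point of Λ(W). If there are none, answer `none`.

none

Internal map: ζ^{3j} for j=0..3 gives (1,0), (−√2/2,√2/2), (0,−1), (√2/2,√2/2).
candidate 1: n = (3, -1, -1, 2) → π⊥ ≈ (+5.1213, +1.7071); max(|x|,|y|,|x±y|/√2) = 5.1213 > 1.2 ⇒ ∉ W
candidate 2: n = (-1, 0, -1, -1) → π⊥ ≈ (-1.7071, +0.2929); max(|x|,|y|,|x±y|/√2) = 1.7071 > 1.2 ⇒ ∉ W
candidate 3: n = (-1, 0, -1, 1) → π⊥ ≈ (-0.2929, +1.7071); max(|x|,|y|,|x±y|/√2) = 1.7071 > 1.2 ⇒ ∉ W
candidate 4: n = (2, -2, 2, 0) → π⊥ ≈ (+3.4142, -3.4142); max(|x|,|y|,|x±y|/√2) = 4.8284 > 1.2 ⇒ ∉ W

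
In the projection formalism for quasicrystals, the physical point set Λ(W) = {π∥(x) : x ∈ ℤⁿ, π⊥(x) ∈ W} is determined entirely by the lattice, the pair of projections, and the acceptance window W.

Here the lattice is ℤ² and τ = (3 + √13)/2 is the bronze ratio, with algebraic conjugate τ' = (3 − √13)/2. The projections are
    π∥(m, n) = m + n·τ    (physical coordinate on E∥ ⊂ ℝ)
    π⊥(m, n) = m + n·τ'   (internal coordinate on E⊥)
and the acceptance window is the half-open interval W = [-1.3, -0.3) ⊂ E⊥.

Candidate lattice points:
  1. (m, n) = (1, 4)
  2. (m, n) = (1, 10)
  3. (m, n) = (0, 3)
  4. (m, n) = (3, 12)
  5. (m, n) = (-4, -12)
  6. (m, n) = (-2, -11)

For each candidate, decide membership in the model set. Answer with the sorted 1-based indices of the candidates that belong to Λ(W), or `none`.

τ' = (3−√13)/2 ≈ -0.3028.
candidate 1: (m,n)=(1,4) → π∥ = 1+4·τ ≈ 14.2111, π⊥ = 1+4·τ' ≈ -0.2111 ∉ [-1.3, -0.3) ⇒ out
candidate 2: (m,n)=(1,10) → π∥ = 1+10·τ ≈ 34.0278, π⊥ = 1+10·τ' ≈ -2.0278 ∉ [-1.3, -0.3) ⇒ out
candidate 3: (m,n)=(0,3) → π∥ = 0+3·τ ≈ 9.9083, π⊥ = 0+3·τ' ≈ -0.9083 ∈ [-1.3, -0.3) ⇒ IN Λ
candidate 4: (m,n)=(3,12) → π∥ = 3+12·τ ≈ 42.6333, π⊥ = 3+12·τ' ≈ -0.6333 ∈ [-1.3, -0.3) ⇒ IN Λ
candidate 5: (m,n)=(-4,-12) → π∥ = -4-12·τ ≈ -43.6333, π⊥ = -4-12·τ' ≈ -0.3667 ∈ [-1.3, -0.3) ⇒ IN Λ
candidate 6: (m,n)=(-2,-11) → π∥ = -2-11·τ ≈ -38.3305, π⊥ = -2-11·τ' ≈ 1.3305 ∉ [-1.3, -0.3) ⇒ out

3, 4, 5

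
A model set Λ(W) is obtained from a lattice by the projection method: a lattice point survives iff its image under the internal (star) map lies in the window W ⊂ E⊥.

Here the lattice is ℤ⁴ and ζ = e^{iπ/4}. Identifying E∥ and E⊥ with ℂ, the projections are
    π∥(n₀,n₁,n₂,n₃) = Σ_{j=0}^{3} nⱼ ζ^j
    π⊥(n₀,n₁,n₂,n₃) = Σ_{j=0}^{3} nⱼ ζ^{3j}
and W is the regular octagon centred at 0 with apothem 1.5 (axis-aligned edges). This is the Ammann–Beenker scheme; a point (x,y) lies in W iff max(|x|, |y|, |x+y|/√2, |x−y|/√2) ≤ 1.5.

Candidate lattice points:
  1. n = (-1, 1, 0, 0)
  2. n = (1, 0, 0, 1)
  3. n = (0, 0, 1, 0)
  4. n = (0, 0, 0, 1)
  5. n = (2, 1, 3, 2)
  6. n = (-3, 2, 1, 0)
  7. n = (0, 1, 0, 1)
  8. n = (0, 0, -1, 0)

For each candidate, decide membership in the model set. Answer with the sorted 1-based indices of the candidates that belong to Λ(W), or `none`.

3, 4, 7, 8

Internal map: ζ^{3j} for j=0..3 gives (1,0), (−√2/2,√2/2), (0,−1), (√2/2,√2/2).
#1 (-1, 1, 0, 0): internal (-1.7071, 0.7071); octagon support 1.7071 vs apothem 1.5 → ∉ W
#2 (1, 0, 0, 1): internal (1.7071, 0.7071); octagon support 1.7071 vs apothem 1.5 → ∉ W
#3 (0, 0, 1, 0): internal (0.0000, -1.0000); octagon support 1.0000 vs apothem 1.5 → ∈ W
#4 (0, 0, 0, 1): internal (0.7071, 0.7071); octagon support 1.0000 vs apothem 1.5 → ∈ W
#5 (2, 1, 3, 2): internal (2.7071, -0.8787); octagon support 2.7071 vs apothem 1.5 → ∉ W
#6 (-3, 2, 1, 0): internal (-4.4142, 0.4142); octagon support 4.4142 vs apothem 1.5 → ∉ W
#7 (0, 1, 0, 1): internal (0.0000, 1.4142); octagon support 1.4142 vs apothem 1.5 → ∈ W
#8 (0, 0, -1, 0): internal (0.0000, 1.0000); octagon support 1.0000 vs apothem 1.5 → ∈ W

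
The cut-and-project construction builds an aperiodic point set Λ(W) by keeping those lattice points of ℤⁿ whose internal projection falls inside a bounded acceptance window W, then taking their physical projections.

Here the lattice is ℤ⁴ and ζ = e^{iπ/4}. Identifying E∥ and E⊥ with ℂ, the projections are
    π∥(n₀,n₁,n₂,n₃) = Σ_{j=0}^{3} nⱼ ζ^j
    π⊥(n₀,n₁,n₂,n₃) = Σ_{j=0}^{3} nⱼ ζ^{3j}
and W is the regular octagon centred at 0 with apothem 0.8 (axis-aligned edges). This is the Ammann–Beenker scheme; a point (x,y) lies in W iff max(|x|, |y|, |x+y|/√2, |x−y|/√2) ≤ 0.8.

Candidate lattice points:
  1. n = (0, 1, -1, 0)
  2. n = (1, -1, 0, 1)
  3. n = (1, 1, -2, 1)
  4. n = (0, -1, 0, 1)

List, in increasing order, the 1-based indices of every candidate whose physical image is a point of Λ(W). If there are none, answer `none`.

none

Internal map: ζ^{3j} for j=0..3 gives (1,0), (−√2/2,√2/2), (0,−1), (√2/2,√2/2).
candidate 1: n = (0, 1, -1, 0) → π⊥ ≈ (-0.7071, +1.7071); max(|x|,|y|,|x±y|/√2) = 1.7071 > 0.8 ⇒ ∉ W
candidate 2: n = (1, -1, 0, 1) → π⊥ ≈ (+2.4142, +0.0000); max(|x|,|y|,|x±y|/√2) = 2.4142 > 0.8 ⇒ ∉ W
candidate 3: n = (1, 1, -2, 1) → π⊥ ≈ (+1.0000, +3.4142); max(|x|,|y|,|x±y|/√2) = 3.4142 > 0.8 ⇒ ∉ W
candidate 4: n = (0, -1, 0, 1) → π⊥ ≈ (+1.4142, +0.0000); max(|x|,|y|,|x±y|/√2) = 1.4142 > 0.8 ⇒ ∉ W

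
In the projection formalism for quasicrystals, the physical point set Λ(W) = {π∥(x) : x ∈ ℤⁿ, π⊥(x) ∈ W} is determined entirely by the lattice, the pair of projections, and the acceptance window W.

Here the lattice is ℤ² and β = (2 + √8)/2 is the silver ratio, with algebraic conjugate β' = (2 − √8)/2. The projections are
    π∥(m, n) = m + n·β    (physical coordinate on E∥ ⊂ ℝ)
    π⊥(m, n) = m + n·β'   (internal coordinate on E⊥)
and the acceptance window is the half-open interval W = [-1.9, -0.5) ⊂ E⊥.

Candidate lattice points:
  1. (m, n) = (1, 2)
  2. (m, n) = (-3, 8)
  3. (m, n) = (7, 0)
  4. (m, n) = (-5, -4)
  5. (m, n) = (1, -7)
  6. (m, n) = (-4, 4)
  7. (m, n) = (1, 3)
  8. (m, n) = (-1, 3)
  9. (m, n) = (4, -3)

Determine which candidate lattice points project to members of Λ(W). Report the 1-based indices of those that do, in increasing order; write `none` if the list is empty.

β' = (2−√8)/2 ≈ -0.41421.
#1 (1,2): internal coord 1 + (2)·β' = +0.17157; +0.17157 ∉ [-1.9, -0.5) → out
#2 (-3,8): internal coord -3 + (8)·β' = -6.31371; -6.31371 ∉ [-1.9, -0.5) → out
#3 (7,0): internal coord 7 + (0)·β' = +7.00000; +7.00000 ∉ [-1.9, -0.5) → out
#4 (-5,-4): internal coord -5 + (-4)·β' = -3.34315; -3.34315 ∉ [-1.9, -0.5) → out
#5 (1,-7): internal coord 1 + (-7)·β' = +3.89949; +3.89949 ∉ [-1.9, -0.5) → out
#6 (-4,4): internal coord -4 + (4)·β' = -5.65685; -5.65685 ∉ [-1.9, -0.5) → out
#7 (1,3): internal coord 1 + (3)·β' = -0.24264; -0.24264 ∉ [-1.9, -0.5) → out
#8 (-1,3): internal coord -1 + (3)·β' = -2.24264; -2.24264 ∉ [-1.9, -0.5) → out
#9 (4,-3): internal coord 4 + (-3)·β' = +5.24264; +5.24264 ∉ [-1.9, -0.5) → out

none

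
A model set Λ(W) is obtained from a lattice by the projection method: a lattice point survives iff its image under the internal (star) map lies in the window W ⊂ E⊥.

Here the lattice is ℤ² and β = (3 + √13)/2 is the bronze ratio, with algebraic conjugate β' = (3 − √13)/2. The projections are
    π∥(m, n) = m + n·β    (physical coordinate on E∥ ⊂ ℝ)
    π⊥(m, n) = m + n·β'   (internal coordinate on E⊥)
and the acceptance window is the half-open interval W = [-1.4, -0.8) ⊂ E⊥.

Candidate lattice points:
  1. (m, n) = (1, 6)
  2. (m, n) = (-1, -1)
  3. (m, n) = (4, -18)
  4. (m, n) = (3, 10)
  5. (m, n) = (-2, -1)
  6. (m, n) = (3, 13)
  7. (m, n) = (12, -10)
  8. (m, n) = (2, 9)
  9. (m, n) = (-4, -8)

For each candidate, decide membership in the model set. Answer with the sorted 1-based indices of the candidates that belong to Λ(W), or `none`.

Compute β' = (3−√13)/2 = -0.302776, so π⊥(m,n) = m -0.302776·n.
candidate 1: (m,n)=(1,6) → π∥ = 1+6·β ≈ 20.816654, π⊥ = 1+6·β' ≈ -0.816654 ∈ [-1.4, -0.8) ⇒ IN Λ
candidate 2: (m,n)=(-1,-1) → π∥ = -1-1·β ≈ -4.302776, π⊥ = -1-1·β' ≈ -0.697224 ∉ [-1.4, -0.8) ⇒ out
candidate 3: (m,n)=(4,-18) → π∥ = 4-18·β ≈ -55.449961, π⊥ = 4-18·β' ≈ 9.449961 ∉ [-1.4, -0.8) ⇒ out
candidate 4: (m,n)=(3,10) → π∥ = 3+10·β ≈ 36.027756, π⊥ = 3+10·β' ≈ -0.027756 ∉ [-1.4, -0.8) ⇒ out
candidate 5: (m,n)=(-2,-1) → π∥ = -2-1·β ≈ -5.302776, π⊥ = -2-1·β' ≈ -1.697224 ∉ [-1.4, -0.8) ⇒ out
candidate 6: (m,n)=(3,13) → π∥ = 3+13·β ≈ 45.936083, π⊥ = 3+13·β' ≈ -0.936083 ∈ [-1.4, -0.8) ⇒ IN Λ
candidate 7: (m,n)=(12,-10) → π∥ = 12-10·β ≈ -21.027756, π⊥ = 12-10·β' ≈ 15.027756 ∉ [-1.4, -0.8) ⇒ out
candidate 8: (m,n)=(2,9) → π∥ = 2+9·β ≈ 31.724981, π⊥ = 2+9·β' ≈ -0.724981 ∉ [-1.4, -0.8) ⇒ out
candidate 9: (m,n)=(-4,-8) → π∥ = -4-8·β ≈ -30.422205, π⊥ = -4-8·β' ≈ -1.577795 ∉ [-1.4, -0.8) ⇒ out

1, 6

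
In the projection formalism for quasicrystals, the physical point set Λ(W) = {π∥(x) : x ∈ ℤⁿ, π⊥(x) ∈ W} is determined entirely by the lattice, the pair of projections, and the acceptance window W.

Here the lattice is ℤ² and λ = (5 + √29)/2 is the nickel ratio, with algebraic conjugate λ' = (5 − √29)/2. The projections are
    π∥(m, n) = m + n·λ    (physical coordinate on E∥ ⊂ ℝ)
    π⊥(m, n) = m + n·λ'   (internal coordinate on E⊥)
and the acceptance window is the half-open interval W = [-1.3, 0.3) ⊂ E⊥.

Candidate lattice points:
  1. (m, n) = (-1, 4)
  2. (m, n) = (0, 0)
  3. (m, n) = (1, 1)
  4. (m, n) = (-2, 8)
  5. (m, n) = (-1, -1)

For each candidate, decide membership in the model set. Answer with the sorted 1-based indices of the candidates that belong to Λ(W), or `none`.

Compute λ' = (5−√29)/2 = -0.192582, so π⊥(m,n) = m -0.192582·n.
[1] lift (-1,4): star map gives -1.770330; window check -1.3 ≤ -1.770330 < 0.3 is false → out
[2] lift (0,0): star map gives 0.000000; window check -1.3 ≤ 0.000000 < 0.3 is true → IN Λ
[3] lift (1,1): star map gives 0.807418; window check -1.3 ≤ 0.807418 < 0.3 is false → out
[4] lift (-2,8): star map gives -3.540659; window check -1.3 ≤ -3.540659 < 0.3 is false → out
[5] lift (-1,-1): star map gives -0.807418; window check -1.3 ≤ -0.807418 < 0.3 is true → IN Λ

2, 5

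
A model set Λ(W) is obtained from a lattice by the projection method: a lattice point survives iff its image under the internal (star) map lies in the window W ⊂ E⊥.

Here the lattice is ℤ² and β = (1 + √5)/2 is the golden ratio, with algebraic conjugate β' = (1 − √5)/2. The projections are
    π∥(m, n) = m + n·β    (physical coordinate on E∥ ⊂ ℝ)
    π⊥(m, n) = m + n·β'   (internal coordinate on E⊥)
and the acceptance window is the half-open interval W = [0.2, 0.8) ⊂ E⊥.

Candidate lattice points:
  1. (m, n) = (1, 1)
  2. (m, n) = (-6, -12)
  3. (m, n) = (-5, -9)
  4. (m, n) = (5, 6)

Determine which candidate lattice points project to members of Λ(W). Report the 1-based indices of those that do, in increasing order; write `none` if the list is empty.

1, 3

Numerically β ≈ 1.61803 and β' = −1/β ≈ -0.61803.
[1] lift (1,1): star map gives 0.38197; window check 0.2 ≤ 0.38197 < 0.8 is true → IN Λ
[2] lift (-6,-12): star map gives 1.41641; window check 0.2 ≤ 1.41641 < 0.8 is false → out
[3] lift (-5,-9): star map gives 0.56231; window check 0.2 ≤ 0.56231 < 0.8 is true → IN Λ
[4] lift (5,6): star map gives 1.29180; window check 0.2 ≤ 1.29180 < 0.8 is false → out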